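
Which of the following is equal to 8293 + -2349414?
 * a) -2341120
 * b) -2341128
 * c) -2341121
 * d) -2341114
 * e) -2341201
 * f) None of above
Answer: c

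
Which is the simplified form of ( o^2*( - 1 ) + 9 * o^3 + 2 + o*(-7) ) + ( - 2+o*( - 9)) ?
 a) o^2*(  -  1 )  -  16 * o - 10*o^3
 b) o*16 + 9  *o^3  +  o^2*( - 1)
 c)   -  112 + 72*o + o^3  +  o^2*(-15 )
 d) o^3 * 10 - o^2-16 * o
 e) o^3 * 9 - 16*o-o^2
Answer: e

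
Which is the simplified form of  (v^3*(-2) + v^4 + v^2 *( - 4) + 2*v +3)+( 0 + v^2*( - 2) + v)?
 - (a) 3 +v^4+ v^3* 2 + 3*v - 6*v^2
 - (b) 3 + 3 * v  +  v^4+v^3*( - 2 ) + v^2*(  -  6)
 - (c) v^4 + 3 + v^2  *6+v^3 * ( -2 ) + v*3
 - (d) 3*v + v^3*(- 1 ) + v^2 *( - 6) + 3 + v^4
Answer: b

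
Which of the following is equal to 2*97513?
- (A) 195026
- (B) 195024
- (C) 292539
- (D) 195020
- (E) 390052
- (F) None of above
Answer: A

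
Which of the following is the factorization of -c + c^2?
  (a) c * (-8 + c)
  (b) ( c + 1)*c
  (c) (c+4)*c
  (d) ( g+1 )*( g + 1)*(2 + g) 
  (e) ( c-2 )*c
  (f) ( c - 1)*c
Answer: f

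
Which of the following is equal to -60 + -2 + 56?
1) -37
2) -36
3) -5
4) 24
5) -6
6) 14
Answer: 5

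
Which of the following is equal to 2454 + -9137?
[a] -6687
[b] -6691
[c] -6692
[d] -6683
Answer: d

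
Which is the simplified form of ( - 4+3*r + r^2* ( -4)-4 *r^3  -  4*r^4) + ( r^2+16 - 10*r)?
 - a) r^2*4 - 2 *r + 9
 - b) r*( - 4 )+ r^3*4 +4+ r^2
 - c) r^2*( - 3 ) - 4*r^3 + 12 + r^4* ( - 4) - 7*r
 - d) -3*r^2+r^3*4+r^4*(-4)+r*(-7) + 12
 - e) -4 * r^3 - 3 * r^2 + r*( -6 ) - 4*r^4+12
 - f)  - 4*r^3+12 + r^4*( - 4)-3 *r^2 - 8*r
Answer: c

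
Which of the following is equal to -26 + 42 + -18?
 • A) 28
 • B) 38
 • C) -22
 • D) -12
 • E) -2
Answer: E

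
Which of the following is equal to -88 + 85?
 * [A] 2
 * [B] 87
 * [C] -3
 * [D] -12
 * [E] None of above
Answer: C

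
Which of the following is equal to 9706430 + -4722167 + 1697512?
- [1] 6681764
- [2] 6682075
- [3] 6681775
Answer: 3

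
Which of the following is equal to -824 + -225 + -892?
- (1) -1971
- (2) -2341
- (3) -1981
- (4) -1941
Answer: 4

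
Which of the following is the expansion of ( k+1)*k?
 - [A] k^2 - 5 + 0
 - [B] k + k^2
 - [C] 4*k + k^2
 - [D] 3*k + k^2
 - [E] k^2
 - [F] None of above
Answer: B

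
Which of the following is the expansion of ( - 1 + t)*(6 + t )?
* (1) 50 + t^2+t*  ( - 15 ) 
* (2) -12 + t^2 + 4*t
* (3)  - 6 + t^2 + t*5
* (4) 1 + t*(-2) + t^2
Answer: 3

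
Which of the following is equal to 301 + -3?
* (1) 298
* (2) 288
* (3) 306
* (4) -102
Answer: 1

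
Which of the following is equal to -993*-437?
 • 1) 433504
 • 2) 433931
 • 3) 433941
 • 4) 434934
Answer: 3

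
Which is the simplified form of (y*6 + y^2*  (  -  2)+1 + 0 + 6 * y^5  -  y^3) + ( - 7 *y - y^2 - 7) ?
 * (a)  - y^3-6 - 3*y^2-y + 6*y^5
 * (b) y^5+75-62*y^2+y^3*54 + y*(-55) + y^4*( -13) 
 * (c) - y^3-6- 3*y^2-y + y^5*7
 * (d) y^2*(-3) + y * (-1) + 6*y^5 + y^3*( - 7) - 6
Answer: a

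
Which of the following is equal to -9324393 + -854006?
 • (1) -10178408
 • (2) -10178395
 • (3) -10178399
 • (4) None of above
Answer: 3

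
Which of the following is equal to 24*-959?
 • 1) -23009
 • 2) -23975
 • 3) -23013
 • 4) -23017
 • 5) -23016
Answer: 5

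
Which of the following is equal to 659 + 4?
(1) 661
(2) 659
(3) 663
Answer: 3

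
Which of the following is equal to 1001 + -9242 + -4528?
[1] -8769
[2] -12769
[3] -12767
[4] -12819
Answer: 2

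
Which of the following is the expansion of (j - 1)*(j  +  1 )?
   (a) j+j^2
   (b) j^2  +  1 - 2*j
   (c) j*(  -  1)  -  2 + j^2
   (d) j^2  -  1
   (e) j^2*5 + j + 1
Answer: d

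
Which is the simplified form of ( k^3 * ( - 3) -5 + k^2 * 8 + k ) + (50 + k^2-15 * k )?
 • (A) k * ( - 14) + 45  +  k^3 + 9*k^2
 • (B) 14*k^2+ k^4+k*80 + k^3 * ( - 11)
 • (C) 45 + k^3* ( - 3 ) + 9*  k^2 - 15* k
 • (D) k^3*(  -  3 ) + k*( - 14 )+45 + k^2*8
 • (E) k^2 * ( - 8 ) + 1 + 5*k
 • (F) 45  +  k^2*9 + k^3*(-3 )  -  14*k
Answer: F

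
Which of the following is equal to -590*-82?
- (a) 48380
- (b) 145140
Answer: a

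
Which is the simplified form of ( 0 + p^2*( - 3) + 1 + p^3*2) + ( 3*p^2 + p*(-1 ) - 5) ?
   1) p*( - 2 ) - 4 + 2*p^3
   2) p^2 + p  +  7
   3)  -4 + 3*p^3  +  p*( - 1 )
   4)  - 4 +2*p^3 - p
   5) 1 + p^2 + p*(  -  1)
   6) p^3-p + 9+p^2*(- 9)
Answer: 4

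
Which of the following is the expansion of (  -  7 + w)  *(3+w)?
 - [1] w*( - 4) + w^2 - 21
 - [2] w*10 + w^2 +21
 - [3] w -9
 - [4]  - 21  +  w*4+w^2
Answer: 1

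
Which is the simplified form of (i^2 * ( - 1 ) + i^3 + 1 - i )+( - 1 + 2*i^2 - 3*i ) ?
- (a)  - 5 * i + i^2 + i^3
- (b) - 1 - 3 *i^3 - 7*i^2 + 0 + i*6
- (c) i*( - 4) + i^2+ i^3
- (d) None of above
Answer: c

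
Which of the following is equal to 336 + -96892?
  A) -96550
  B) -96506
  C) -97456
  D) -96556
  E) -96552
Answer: D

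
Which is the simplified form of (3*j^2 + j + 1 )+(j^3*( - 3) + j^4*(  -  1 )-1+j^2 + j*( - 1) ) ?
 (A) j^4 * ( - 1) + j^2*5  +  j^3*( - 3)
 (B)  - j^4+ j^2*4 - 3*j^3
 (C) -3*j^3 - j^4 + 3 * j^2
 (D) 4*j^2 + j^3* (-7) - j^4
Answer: B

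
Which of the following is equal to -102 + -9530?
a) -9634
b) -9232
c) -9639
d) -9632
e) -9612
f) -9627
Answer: d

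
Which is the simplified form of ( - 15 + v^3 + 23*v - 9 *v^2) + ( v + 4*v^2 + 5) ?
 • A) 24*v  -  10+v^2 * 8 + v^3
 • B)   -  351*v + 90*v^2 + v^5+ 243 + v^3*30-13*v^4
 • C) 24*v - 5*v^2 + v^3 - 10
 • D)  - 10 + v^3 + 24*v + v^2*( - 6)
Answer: C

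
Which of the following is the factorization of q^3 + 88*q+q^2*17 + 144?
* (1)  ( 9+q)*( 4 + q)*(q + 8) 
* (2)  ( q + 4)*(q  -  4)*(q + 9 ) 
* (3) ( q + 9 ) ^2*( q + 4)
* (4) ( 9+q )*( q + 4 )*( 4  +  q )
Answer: 4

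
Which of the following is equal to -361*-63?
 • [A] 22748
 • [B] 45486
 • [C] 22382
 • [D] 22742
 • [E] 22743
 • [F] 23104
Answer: E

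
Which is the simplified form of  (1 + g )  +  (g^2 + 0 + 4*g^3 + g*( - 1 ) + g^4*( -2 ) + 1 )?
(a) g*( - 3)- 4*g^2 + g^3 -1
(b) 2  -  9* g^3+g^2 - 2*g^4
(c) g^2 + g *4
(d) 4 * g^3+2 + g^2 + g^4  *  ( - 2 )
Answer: d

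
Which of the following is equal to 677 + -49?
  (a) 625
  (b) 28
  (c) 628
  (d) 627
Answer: c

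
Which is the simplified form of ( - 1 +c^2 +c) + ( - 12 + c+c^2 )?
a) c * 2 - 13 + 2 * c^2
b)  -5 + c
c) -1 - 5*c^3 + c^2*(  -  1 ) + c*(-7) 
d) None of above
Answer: a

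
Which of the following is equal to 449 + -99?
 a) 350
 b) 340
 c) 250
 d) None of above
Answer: a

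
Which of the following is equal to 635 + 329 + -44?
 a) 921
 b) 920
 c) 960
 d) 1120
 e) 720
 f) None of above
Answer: b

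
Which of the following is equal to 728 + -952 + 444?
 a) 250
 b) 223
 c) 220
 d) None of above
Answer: c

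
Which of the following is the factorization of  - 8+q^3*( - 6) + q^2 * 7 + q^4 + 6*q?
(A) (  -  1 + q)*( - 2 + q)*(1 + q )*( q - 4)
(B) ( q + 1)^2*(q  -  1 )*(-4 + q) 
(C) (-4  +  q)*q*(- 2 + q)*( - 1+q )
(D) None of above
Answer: A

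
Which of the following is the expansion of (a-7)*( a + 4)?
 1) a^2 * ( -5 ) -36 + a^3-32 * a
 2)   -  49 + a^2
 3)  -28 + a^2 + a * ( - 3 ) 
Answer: 3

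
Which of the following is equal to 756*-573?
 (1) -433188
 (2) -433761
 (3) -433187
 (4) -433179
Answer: 1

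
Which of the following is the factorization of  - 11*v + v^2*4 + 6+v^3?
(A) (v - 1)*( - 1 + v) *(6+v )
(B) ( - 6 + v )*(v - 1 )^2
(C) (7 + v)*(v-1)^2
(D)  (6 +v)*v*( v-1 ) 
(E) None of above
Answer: A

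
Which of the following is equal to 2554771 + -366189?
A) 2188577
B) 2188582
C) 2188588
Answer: B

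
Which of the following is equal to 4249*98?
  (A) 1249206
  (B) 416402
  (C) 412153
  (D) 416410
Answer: B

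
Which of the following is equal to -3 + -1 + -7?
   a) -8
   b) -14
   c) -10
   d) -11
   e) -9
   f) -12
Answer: d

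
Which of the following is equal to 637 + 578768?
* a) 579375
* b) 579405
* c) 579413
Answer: b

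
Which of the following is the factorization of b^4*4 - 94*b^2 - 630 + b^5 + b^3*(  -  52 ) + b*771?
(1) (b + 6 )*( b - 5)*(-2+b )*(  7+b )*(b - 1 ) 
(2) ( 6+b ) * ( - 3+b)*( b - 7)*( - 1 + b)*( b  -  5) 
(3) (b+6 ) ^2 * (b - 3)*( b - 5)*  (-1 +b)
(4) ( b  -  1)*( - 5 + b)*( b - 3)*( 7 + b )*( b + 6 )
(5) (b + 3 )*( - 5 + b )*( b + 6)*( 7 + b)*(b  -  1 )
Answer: 4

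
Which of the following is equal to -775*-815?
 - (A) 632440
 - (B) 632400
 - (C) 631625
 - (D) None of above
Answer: C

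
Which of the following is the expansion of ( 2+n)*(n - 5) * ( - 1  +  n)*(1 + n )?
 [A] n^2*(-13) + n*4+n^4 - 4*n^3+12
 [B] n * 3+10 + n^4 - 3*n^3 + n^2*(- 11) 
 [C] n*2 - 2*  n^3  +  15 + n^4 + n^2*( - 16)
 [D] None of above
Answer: B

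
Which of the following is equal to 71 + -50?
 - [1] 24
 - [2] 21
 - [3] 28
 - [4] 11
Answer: 2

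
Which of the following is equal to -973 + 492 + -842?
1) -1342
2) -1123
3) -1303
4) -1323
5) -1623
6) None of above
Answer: 4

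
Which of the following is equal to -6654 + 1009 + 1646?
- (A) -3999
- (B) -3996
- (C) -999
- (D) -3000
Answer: A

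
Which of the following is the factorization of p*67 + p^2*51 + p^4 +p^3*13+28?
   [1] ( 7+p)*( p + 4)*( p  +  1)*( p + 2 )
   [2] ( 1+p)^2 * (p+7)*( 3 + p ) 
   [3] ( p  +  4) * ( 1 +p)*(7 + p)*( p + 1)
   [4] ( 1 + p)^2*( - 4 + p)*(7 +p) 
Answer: 3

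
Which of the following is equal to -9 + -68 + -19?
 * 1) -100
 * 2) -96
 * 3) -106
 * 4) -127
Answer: 2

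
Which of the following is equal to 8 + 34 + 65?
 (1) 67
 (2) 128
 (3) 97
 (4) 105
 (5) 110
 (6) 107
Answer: 6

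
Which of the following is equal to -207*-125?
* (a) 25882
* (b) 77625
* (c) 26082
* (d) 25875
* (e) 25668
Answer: d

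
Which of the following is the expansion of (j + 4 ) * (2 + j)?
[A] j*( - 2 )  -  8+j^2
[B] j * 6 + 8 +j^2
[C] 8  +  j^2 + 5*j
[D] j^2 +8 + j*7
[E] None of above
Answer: B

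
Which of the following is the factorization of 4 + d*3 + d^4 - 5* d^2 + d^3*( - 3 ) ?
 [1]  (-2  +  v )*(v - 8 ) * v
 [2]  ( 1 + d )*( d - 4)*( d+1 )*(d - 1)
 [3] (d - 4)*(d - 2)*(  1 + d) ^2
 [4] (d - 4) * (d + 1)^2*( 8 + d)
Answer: 2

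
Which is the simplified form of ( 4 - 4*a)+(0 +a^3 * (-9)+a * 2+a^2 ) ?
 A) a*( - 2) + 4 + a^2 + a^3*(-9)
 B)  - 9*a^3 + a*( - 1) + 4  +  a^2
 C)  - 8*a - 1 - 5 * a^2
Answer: A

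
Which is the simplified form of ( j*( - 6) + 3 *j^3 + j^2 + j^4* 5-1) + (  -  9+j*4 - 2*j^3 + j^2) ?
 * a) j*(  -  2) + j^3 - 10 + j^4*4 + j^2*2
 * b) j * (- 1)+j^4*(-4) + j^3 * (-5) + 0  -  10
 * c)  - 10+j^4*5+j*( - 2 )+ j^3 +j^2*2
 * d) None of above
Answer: c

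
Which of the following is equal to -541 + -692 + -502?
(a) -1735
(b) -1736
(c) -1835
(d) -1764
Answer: a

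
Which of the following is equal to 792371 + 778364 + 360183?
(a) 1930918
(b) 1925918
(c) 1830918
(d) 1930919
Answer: a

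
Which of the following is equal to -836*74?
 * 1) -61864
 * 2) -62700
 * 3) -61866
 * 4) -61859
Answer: 1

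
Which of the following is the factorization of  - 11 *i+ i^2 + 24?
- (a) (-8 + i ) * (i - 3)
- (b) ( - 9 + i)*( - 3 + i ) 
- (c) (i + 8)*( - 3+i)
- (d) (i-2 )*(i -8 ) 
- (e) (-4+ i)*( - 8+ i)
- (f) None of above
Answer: a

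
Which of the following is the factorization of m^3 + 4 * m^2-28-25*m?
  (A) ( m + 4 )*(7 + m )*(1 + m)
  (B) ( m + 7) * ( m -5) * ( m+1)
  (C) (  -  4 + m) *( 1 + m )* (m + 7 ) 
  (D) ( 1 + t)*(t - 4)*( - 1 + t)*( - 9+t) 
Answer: C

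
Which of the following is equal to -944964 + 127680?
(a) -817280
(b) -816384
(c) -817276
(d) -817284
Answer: d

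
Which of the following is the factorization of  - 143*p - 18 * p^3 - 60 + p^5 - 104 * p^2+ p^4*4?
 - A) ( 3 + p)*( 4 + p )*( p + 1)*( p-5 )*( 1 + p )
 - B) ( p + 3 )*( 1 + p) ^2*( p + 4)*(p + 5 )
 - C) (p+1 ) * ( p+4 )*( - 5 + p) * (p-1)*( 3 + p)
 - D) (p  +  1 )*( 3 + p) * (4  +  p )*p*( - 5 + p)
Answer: A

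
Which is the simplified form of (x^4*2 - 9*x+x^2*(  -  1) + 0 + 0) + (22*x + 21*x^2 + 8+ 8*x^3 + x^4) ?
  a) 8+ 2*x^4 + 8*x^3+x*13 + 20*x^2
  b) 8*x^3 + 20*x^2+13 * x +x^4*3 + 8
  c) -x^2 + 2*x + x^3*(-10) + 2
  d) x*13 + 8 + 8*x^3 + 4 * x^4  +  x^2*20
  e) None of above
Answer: b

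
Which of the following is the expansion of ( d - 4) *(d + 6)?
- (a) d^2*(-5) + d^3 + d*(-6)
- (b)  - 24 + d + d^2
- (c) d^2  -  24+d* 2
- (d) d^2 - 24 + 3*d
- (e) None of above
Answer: c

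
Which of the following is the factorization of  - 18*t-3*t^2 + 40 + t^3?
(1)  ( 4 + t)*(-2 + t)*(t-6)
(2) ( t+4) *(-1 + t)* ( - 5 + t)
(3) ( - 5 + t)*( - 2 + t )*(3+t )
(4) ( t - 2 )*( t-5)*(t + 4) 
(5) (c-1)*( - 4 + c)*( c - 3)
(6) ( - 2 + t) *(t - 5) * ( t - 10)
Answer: 4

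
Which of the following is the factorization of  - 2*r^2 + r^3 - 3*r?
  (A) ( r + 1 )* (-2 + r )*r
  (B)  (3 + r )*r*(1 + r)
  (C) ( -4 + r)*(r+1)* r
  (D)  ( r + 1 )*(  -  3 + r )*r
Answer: D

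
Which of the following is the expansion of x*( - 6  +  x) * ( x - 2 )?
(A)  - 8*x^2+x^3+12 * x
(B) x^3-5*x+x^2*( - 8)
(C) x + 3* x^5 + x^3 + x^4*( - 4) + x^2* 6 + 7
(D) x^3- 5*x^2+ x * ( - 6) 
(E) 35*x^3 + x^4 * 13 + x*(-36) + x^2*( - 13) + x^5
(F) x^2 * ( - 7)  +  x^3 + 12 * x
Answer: A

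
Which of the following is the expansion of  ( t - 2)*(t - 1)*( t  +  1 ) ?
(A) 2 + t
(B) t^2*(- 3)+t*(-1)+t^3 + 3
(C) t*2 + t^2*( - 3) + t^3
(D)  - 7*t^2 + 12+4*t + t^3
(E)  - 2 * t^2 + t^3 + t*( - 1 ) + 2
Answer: E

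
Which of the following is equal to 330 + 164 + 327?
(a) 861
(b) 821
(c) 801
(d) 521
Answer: b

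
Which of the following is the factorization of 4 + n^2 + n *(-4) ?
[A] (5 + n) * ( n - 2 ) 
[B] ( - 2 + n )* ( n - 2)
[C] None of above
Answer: B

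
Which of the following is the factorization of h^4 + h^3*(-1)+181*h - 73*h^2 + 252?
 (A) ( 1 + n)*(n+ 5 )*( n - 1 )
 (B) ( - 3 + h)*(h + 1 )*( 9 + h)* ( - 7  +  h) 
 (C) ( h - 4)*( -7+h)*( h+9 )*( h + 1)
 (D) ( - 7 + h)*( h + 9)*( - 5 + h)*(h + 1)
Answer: C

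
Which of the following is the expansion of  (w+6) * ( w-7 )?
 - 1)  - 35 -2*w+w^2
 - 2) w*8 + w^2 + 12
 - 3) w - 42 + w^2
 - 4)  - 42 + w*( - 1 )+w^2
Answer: 4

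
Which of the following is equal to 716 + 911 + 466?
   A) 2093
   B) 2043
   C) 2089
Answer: A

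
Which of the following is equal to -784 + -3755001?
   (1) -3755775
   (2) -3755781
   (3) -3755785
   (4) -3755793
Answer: 3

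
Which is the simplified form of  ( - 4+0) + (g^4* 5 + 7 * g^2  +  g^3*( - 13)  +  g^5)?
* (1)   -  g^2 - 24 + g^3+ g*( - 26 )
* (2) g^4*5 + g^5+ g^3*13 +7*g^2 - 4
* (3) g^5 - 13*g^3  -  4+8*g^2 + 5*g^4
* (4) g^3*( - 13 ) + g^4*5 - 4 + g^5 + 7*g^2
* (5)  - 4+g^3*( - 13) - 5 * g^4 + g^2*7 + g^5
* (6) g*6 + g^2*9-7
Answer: 4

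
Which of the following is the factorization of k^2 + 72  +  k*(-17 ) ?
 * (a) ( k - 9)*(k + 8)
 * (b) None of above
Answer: b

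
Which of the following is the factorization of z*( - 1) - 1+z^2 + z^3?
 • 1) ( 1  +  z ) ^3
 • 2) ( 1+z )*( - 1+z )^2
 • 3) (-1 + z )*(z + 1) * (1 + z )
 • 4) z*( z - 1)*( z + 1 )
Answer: 3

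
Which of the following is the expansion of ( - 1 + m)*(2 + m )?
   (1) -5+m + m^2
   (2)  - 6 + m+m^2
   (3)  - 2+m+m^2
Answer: 3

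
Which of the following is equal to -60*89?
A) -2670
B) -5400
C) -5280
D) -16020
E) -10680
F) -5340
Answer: F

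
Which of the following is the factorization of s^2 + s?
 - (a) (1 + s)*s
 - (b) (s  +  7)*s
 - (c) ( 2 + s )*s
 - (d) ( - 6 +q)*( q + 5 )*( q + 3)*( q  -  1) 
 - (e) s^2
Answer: a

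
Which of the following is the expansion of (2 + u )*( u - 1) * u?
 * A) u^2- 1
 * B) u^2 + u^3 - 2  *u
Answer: B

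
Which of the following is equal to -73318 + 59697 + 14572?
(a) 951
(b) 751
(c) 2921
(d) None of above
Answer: a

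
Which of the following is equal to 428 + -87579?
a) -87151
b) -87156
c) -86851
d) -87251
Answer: a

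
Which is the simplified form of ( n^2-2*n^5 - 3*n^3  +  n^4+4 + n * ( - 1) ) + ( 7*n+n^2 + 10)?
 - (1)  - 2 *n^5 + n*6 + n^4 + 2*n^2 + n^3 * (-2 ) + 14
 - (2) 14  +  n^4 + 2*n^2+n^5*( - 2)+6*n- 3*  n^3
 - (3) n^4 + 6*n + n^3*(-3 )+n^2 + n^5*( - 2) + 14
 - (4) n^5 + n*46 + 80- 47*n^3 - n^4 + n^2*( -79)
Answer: 2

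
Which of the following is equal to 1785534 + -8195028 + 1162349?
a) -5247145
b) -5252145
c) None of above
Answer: a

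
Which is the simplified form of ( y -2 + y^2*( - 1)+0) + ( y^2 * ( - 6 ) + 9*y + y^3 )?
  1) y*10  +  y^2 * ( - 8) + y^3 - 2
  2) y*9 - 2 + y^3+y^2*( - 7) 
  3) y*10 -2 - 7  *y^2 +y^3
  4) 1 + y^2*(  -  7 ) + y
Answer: 3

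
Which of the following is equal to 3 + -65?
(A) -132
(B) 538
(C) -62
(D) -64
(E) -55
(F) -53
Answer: C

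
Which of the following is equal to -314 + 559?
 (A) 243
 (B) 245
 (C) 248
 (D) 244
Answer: B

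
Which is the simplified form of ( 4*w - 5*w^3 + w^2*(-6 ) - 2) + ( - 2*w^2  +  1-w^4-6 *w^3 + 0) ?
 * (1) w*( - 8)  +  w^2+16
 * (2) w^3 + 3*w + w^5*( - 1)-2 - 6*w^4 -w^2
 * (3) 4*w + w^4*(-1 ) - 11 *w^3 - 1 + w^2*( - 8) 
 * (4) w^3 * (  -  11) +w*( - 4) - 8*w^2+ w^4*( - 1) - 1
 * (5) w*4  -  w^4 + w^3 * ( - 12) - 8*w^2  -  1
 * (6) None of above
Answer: 3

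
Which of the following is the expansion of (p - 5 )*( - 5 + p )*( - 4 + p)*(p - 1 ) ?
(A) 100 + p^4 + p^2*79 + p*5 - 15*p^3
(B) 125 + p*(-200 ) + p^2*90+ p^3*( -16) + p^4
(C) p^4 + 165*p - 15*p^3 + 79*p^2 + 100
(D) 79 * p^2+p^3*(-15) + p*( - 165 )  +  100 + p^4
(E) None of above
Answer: D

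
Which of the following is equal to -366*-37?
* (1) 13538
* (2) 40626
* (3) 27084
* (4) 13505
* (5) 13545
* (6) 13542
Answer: 6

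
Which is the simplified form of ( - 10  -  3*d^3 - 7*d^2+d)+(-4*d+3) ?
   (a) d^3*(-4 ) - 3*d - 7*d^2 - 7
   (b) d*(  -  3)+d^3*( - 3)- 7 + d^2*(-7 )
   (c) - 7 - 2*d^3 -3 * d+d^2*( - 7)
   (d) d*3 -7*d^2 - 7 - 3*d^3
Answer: b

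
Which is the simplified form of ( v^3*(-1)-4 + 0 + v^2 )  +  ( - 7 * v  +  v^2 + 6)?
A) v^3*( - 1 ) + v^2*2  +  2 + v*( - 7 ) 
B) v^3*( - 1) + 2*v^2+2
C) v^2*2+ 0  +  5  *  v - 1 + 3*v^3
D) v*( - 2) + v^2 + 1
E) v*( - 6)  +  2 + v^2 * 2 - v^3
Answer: A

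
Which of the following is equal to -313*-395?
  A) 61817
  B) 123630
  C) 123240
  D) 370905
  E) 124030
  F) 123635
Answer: F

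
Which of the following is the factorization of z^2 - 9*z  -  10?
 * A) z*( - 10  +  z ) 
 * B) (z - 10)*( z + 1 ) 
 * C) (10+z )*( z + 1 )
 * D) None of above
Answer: B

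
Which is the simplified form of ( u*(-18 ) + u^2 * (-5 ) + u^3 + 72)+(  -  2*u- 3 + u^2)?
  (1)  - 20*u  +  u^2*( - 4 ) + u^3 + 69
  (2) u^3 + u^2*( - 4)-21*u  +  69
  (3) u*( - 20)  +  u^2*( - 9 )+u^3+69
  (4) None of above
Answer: 1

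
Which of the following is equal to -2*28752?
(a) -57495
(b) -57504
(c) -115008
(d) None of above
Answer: b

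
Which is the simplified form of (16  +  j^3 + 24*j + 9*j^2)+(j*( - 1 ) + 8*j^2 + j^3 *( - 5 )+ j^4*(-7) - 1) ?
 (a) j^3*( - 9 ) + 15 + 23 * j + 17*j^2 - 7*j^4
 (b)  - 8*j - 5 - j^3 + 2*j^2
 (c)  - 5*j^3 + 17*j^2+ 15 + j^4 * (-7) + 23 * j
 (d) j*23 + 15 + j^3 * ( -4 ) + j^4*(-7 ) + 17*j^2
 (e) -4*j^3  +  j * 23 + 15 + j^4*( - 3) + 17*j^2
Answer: d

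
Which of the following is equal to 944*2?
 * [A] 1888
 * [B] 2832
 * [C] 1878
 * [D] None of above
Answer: A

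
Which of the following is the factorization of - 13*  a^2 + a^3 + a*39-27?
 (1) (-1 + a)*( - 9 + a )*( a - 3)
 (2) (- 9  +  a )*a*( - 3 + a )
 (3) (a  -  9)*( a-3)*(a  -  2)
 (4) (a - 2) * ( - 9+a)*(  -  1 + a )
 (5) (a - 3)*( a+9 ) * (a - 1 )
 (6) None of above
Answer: 1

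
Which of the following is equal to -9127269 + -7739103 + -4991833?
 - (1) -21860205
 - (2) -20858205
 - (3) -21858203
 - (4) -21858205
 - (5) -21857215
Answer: 4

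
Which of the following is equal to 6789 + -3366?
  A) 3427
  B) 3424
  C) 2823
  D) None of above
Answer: D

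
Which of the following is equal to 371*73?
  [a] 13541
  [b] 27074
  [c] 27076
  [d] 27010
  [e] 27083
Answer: e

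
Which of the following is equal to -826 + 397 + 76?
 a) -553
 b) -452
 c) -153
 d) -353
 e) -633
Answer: d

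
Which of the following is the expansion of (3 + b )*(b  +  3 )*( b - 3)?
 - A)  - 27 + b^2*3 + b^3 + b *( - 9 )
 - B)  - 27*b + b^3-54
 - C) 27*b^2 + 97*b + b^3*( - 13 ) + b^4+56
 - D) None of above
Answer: A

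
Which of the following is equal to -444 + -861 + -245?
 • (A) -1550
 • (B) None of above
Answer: A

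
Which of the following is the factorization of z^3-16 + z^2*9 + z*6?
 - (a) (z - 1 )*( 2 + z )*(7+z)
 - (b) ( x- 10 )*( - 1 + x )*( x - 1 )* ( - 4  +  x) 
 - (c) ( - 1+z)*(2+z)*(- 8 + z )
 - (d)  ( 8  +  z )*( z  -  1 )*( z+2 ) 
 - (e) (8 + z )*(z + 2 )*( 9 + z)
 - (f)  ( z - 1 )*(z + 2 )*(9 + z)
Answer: d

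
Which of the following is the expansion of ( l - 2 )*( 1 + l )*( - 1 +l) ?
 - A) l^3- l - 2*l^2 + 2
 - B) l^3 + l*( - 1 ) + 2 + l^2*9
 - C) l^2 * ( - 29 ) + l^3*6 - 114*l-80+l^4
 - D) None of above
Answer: A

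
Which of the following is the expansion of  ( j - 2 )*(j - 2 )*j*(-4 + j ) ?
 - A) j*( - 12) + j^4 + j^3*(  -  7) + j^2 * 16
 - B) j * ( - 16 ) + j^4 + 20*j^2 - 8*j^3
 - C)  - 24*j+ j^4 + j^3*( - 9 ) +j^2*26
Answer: B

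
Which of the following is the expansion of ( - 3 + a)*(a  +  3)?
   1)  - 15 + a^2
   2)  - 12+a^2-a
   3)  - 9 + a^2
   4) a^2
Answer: 3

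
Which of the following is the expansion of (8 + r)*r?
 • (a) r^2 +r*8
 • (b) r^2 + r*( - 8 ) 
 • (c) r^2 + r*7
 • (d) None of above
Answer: a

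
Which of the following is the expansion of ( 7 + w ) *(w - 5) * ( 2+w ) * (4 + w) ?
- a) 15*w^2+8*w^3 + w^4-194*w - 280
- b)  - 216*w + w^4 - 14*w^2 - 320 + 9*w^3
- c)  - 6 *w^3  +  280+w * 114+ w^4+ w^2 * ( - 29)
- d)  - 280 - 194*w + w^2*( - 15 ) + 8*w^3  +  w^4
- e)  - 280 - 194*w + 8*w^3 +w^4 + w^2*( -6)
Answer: d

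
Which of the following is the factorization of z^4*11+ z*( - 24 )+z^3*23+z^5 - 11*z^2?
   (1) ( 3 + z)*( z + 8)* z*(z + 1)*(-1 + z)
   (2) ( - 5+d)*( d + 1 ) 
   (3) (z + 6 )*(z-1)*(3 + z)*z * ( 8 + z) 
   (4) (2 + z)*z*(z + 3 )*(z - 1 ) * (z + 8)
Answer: 1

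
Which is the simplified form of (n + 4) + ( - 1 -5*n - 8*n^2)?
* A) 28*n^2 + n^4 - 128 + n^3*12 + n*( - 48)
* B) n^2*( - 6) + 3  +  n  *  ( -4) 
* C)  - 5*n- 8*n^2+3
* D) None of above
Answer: D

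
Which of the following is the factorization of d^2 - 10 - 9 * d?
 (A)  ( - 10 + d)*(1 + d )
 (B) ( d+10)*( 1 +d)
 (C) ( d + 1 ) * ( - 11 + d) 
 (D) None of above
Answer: A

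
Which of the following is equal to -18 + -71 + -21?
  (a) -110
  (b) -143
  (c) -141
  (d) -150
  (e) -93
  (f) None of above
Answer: a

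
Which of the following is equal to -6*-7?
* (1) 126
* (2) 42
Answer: 2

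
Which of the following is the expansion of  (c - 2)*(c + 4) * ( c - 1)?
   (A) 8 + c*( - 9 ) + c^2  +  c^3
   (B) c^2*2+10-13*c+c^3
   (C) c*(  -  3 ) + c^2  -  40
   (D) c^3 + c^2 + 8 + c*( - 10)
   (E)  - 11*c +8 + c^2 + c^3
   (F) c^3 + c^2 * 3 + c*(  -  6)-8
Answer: D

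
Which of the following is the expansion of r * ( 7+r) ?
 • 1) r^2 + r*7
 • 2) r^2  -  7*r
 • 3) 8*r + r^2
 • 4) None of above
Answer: 1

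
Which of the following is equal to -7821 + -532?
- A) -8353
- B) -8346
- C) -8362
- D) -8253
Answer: A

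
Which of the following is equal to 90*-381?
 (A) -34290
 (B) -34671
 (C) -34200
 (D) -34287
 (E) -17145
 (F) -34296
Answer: A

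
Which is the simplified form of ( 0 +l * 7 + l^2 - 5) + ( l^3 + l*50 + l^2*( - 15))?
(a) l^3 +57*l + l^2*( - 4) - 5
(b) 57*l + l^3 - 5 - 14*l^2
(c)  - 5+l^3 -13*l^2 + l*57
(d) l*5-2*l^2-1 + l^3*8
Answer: b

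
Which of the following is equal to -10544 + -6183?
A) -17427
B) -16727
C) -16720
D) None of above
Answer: B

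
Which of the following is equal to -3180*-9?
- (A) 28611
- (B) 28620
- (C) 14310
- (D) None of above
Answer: B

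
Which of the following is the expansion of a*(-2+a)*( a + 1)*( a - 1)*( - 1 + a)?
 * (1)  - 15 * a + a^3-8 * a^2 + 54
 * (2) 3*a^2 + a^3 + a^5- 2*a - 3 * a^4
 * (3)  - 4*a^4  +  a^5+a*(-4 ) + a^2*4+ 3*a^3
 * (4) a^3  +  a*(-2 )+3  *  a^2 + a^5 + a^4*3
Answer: 2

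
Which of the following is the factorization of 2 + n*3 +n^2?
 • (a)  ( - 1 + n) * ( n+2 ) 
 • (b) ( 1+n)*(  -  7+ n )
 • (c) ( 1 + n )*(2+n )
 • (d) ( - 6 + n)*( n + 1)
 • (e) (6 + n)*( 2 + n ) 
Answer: c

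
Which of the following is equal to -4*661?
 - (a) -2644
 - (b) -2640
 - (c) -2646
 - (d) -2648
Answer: a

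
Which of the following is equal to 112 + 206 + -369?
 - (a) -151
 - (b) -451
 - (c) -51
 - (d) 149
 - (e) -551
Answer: c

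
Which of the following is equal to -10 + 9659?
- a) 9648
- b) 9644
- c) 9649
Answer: c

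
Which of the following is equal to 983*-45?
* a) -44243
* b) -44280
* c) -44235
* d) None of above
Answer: c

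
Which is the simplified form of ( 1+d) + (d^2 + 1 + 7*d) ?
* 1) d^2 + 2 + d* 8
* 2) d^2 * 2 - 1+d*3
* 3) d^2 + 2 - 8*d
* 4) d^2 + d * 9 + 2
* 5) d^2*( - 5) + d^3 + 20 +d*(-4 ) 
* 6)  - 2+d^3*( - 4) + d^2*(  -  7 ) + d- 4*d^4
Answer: 1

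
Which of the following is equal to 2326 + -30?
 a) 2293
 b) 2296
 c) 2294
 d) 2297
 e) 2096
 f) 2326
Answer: b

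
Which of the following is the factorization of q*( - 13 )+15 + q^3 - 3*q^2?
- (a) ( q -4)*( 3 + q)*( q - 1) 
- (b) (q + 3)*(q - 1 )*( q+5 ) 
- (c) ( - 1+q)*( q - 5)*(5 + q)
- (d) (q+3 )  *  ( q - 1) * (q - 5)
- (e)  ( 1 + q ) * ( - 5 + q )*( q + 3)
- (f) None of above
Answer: d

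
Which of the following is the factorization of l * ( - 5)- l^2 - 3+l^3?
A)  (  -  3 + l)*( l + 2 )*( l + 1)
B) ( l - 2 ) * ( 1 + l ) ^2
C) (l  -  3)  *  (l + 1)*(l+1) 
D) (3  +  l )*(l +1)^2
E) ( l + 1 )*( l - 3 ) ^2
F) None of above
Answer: C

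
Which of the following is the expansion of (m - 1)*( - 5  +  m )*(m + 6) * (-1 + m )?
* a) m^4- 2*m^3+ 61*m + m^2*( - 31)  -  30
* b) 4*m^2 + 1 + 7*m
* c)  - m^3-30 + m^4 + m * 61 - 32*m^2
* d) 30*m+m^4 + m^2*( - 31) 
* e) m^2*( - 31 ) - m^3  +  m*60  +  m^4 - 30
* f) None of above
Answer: f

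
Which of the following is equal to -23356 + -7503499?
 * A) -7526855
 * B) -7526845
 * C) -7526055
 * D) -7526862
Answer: A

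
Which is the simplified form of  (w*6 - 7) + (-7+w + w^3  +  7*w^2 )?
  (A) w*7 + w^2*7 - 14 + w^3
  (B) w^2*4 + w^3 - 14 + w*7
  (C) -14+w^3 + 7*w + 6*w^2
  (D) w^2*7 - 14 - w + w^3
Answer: A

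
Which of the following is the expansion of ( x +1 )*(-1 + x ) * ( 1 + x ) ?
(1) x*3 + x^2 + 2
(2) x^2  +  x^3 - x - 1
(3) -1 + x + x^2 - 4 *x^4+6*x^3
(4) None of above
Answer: 2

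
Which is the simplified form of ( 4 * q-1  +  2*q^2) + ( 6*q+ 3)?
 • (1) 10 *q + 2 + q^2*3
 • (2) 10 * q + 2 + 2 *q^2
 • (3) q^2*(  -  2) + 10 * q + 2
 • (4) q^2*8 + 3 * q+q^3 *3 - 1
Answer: 2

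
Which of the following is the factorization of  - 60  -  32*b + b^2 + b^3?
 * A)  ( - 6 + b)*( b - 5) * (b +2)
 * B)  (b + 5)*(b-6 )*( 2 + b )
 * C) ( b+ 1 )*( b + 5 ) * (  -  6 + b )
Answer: B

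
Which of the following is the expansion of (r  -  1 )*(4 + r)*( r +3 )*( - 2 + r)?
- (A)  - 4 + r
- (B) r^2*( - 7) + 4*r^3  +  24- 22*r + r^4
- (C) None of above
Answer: B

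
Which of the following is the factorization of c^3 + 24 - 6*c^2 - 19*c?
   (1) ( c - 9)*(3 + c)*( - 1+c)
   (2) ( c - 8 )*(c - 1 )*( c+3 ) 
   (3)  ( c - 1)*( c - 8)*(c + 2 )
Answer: 2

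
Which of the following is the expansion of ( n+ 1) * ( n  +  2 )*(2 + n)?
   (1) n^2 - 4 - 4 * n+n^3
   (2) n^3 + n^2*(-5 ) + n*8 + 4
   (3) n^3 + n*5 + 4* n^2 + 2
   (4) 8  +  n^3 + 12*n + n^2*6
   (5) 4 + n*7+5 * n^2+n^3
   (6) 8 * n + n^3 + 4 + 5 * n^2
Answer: 6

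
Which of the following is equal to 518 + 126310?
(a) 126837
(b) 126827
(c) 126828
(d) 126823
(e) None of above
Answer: c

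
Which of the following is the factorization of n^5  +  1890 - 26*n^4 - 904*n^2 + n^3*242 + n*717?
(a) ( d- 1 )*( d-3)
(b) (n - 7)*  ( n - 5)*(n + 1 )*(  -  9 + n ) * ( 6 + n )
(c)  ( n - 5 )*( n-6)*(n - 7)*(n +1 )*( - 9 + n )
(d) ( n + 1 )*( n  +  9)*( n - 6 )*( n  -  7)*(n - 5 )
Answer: c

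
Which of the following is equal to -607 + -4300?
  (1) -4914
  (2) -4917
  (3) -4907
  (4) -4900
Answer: 3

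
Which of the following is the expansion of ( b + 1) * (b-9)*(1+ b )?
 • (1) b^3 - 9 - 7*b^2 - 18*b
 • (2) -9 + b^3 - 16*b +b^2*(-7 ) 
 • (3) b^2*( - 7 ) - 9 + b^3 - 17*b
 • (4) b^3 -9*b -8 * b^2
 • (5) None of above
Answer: 3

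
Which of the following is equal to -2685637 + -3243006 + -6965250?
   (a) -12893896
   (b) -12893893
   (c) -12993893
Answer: b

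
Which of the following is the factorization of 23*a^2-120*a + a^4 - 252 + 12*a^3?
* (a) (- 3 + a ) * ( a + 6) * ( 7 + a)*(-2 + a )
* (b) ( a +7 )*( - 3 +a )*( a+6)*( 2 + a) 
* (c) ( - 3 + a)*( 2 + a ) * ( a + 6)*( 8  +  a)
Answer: b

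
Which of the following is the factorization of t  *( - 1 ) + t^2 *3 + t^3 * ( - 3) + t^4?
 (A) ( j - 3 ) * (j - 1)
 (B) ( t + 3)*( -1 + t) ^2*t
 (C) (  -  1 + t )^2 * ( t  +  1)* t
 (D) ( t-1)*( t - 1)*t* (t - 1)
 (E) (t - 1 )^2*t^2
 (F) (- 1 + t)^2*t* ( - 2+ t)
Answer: D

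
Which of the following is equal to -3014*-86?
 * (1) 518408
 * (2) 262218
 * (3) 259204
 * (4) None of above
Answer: 3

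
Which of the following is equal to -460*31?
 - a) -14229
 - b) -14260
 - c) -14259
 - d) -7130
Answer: b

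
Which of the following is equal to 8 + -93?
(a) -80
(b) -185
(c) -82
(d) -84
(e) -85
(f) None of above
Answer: e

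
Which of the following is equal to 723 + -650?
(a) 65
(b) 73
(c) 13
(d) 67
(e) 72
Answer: b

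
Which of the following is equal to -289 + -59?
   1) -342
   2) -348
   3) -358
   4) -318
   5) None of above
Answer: 2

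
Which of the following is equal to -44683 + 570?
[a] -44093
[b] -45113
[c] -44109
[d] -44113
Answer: d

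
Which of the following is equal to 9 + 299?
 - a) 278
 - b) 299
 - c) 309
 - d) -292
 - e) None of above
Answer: e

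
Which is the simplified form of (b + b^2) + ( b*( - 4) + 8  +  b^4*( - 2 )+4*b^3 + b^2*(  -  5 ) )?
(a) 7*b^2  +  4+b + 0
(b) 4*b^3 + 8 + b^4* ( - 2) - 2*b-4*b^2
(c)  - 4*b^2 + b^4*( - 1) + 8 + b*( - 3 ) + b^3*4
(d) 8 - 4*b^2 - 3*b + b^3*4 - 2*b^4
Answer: d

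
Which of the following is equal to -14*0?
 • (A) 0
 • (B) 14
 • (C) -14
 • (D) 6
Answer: A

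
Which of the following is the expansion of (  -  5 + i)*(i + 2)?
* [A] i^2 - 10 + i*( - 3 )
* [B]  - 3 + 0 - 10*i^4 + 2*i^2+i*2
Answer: A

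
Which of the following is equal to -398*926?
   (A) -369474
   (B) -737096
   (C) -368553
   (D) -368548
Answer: D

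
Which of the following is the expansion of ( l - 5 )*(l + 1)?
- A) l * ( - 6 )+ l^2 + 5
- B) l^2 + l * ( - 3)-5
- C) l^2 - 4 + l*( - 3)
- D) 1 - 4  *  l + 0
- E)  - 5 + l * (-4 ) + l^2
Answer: E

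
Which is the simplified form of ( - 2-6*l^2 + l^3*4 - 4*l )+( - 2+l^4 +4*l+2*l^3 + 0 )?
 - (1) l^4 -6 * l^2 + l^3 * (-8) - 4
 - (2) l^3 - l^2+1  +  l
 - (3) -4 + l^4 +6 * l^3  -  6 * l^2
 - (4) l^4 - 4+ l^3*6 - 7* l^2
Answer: 3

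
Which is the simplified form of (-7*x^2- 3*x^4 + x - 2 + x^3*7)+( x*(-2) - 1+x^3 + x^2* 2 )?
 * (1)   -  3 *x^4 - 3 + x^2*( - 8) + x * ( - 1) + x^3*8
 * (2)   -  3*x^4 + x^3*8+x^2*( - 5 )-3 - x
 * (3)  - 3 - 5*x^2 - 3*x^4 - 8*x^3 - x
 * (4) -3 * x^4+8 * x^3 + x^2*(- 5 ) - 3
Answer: 2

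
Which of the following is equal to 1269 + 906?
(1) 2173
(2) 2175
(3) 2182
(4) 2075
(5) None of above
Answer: 2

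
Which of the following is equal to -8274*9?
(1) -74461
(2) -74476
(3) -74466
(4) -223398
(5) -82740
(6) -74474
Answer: 3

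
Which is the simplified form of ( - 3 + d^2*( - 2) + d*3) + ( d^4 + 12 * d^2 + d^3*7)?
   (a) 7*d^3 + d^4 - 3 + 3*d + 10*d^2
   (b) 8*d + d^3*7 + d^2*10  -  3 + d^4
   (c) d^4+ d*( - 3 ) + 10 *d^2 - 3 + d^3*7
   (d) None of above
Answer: a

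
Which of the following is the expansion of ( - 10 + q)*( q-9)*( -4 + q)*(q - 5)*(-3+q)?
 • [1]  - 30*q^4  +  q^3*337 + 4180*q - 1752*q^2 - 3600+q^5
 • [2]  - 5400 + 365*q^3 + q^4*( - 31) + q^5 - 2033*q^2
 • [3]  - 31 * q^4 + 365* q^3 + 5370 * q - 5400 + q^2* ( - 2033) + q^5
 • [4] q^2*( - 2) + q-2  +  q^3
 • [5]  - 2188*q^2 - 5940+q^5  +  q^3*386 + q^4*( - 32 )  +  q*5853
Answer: 3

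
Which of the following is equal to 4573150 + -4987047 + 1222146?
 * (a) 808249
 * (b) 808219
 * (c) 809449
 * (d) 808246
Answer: a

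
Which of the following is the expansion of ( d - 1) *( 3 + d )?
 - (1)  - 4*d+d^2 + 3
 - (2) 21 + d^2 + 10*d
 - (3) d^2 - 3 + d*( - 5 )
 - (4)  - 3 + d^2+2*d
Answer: 4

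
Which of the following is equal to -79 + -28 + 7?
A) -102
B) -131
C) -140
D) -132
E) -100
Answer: E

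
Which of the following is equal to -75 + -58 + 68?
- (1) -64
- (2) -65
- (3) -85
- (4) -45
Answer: 2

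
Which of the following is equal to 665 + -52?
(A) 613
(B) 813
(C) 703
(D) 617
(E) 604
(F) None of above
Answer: A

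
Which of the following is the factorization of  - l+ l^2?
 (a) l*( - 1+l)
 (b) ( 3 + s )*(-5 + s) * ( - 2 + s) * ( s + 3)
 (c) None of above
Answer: a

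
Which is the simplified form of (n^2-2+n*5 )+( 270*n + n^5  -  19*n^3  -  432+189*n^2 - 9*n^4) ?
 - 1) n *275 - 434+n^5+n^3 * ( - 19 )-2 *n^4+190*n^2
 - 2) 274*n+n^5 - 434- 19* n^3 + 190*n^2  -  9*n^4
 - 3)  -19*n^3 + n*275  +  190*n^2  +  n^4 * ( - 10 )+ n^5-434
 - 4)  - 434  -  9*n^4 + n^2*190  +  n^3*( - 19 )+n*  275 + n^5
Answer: 4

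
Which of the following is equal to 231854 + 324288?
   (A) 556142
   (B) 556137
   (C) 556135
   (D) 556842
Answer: A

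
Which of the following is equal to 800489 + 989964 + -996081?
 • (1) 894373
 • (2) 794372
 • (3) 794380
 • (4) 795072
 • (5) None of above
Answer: 2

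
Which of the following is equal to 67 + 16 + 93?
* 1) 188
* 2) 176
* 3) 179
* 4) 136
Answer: 2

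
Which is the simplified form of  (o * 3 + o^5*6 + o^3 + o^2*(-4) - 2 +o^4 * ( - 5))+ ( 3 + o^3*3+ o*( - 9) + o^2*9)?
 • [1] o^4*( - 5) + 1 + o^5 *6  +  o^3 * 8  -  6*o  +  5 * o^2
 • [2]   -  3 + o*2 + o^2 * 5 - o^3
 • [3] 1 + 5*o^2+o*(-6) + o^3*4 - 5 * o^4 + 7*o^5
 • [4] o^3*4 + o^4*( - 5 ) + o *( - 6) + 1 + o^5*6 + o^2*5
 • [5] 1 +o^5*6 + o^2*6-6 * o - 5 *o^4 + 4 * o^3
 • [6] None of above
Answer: 4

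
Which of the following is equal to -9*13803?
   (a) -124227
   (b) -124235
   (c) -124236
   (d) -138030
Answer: a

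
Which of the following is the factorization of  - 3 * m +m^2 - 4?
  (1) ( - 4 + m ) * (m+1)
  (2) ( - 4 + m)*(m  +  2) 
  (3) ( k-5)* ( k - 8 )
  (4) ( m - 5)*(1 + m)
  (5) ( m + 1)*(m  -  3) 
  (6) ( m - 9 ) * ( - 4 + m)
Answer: 1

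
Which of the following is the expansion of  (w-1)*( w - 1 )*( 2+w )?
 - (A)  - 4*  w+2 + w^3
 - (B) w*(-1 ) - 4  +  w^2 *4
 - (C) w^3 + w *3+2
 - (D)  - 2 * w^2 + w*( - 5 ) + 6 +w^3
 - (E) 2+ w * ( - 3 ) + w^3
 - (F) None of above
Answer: E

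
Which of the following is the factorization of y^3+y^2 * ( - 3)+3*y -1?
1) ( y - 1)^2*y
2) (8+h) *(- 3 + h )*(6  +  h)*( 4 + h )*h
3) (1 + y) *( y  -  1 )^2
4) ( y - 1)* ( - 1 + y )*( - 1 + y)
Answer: 4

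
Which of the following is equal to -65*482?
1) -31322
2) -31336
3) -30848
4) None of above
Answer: 4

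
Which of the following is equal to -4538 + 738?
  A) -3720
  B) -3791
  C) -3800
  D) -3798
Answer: C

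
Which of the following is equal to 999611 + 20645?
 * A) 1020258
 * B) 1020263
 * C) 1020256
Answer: C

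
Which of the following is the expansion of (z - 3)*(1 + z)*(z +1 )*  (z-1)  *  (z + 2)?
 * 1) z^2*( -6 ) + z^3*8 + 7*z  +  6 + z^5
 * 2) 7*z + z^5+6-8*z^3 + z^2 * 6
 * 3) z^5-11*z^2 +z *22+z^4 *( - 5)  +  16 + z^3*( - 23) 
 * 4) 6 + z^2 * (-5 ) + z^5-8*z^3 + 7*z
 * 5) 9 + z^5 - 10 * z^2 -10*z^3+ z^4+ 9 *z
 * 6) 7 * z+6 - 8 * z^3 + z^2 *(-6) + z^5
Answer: 6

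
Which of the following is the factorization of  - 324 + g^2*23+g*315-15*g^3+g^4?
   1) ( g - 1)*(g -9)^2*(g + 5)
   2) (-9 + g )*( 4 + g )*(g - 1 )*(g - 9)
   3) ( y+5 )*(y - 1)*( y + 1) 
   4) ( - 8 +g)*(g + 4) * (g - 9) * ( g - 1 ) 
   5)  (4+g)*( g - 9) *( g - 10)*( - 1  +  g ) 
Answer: 2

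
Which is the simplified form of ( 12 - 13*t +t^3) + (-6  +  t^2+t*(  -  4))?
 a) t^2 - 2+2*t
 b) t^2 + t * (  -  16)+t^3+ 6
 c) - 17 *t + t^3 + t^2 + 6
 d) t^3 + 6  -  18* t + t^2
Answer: c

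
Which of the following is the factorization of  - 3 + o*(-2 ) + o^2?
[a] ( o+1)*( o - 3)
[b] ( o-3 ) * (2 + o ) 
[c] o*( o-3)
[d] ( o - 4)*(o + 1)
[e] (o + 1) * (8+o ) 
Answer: a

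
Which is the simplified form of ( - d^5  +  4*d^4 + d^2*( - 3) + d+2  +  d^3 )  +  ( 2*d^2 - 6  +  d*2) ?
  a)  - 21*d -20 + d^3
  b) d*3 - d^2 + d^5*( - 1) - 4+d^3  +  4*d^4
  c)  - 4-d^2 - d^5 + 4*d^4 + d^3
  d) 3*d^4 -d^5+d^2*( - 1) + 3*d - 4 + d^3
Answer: b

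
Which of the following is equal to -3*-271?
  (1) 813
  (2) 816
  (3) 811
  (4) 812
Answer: 1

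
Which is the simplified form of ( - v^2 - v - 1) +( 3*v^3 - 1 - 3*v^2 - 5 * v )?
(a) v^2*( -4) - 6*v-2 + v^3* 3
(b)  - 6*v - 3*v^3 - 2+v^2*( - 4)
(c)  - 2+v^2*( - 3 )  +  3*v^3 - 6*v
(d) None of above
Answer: a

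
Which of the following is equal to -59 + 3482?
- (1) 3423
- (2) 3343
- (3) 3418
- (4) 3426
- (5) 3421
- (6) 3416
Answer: 1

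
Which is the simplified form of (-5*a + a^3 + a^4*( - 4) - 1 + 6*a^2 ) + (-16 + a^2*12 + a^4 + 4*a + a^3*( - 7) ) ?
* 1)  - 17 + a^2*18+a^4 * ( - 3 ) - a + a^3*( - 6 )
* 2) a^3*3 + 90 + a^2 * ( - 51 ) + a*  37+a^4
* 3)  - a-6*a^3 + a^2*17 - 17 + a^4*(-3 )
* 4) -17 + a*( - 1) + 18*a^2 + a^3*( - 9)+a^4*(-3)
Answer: 1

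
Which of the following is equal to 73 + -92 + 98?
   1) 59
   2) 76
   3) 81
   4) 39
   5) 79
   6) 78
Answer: 5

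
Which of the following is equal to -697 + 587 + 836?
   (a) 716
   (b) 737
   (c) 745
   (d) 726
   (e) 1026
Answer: d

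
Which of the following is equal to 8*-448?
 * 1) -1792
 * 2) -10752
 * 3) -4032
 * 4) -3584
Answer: 4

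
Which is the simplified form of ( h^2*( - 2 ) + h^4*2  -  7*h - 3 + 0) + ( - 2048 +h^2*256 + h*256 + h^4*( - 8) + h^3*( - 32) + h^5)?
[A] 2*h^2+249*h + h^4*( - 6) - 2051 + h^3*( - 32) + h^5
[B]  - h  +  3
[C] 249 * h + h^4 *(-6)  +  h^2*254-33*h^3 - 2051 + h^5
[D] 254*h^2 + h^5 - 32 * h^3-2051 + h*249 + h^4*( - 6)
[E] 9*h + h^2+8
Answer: D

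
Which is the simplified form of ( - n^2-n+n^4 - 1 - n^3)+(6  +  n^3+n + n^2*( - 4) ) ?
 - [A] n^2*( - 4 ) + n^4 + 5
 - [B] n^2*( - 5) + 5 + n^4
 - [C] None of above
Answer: B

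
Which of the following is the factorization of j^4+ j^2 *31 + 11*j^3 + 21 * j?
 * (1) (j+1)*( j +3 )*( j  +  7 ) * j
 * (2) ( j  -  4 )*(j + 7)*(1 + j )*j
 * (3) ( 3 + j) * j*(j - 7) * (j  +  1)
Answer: 1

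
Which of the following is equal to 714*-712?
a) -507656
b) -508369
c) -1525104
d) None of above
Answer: d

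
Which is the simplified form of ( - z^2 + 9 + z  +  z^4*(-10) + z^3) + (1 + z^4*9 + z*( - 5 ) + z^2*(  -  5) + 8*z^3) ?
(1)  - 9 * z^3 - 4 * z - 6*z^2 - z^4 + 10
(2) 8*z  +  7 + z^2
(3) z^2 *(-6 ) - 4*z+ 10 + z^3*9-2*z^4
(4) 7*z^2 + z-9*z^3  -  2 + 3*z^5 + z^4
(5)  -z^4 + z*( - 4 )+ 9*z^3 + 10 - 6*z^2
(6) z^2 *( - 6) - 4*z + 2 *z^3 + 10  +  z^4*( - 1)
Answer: 5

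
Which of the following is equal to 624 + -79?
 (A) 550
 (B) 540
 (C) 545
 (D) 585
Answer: C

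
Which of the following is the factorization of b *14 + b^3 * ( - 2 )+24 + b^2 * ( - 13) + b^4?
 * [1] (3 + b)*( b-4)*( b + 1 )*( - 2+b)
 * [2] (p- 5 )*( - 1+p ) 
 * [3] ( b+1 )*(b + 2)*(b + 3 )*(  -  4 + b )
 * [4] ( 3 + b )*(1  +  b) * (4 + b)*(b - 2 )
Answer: 1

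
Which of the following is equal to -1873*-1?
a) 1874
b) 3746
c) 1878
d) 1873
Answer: d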